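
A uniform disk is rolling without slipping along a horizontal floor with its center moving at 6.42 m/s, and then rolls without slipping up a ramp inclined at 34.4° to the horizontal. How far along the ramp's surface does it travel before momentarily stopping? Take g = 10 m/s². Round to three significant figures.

Here I = (1/2)MR², so the shape factor k = I/(MR²) = 0.5.
Since it rolls without slipping, ω = v/R and KE = ½Mv² + ½Iω² = ½(1+k)Mv² = (3/4)Mv².
Setting this equal to Mgh gives the vertical rise h = (1+k)v₀²/(2g) = 1.5×6.42²/(2×10) = 3.091 m.
The distance along the slope is d = h/sinθ = 3.091/sin34.4° ≈ 5.47 m.

d ≈ 5.47 m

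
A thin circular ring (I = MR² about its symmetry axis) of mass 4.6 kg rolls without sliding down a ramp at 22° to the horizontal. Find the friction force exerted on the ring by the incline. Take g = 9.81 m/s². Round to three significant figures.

With I = MR², the ratio k = I/(MR²) is 1.
Along the incline Mg sinθ − f = Ma, and torque about the center fR = Iα = kMR²(a/R) gives f = kMa.
Combining, a = g sinθ/(1+k) and f = kMa = kMg sinθ/(1+k).
f = 1 × 4.6 × 9.81 × sin22° / 2 ≈ 8.45 N.

f ≈ 8.45 N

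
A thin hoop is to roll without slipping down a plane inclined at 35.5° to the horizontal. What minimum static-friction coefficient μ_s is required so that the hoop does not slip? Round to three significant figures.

μ_min ≈ 0.357

With I = MR², the ratio k = I/(MR²) is 1.
Translational: Mg sinθ − f = Ma. Rotational about the CM: fR = Iα = kMRa, so f = kMa.
These give a = g sinθ/(1+k) and the required friction f = kMg sinθ/(1+k).
The normal force is N = Mg cosθ, so μ_min = f/N = k tanθ/(1+k).
μ_min = 1 × tan35.5° / 2 ≈ 0.357.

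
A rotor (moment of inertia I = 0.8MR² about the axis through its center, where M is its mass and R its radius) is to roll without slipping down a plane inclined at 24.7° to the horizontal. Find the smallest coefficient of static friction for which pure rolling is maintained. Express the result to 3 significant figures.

μ_min ≈ 0.204

With I = 0.8MR², the ratio k = I/(MR²) is 0.8.
Along the incline Mg sinθ − f = Ma, and torque about the center fR = Iα = kMR²(a/R) gives f = kMa.
These give a = g sinθ/(1+k) and the required friction f = kMg sinθ/(1+k).
With N = Mg cosθ, the no-slip condition f ≤ μN gives μ_min = f/N = k tanθ/(1+k).
μ_min = 0.8 × tan24.7° / 1.8 ≈ 0.204.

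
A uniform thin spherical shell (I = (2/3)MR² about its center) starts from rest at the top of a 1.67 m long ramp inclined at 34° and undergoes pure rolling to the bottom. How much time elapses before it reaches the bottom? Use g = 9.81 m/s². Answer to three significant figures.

Here I = (2/3)MR², so the shape factor k = I/(MR²) = 2/3.
Along the incline Mg sinθ − f = Ma, and torque about the center fR = Iα = kMR²(a/R) gives f = kMa.
Hence a = g sinθ/(1+k) = 9.81×sin34°/1.667 = 3.291 m/s².
With constant a from rest, t = √(2L/a) = √(2·1.67/3.291) ≈ 1.01 s.

t ≈ 1.01 s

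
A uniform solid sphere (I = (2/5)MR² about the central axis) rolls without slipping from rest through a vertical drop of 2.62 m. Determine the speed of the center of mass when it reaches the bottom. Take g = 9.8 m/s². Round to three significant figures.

v ≈ 6.06 m/s

Here I = (2/5)MR², so the shape factor k = I/(MR²) = 0.4.
Since it rolls without slipping, ω = v/R and KE = ½Mv² + ½Iω² = ½(1+k)Mv² = (7/10)Mv².
Setting Mgh = (7/10)Mv² gives v = √(2gh/(1+k)) = √(2·9.8·2.62/1.4) ≈ 6.06 m/s.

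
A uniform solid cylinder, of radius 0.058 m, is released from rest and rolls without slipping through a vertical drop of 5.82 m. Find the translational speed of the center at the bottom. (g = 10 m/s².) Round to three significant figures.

v ≈ 8.81 m/s

The moment of inertia is (1/2)MR², giving k ≡ I/(MR²) = 0.5.
Rolling without slipping gives ω = v/R, so the total kinetic energy is ½Mv² + ½Iω² = ½(1+k)Mv² = (3/4)Mv².
Setting Mgh = (3/4)Mv² gives v = √(2gh/(1+k)) = √(2·10·5.82/1.5) ≈ 8.81 m/s.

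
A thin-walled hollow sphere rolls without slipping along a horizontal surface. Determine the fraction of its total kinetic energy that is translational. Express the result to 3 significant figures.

fraction ≈ 0.600

For this body I = (2/3)MR², i.e. k = I/(MR²) = 2/3.
Since ω = v/R, the translational part is ½Mv² and the rotational part is ½I(v/R)² = ½kMv²; the total is ½(1+k)Mv².
The translational fraction is therefore 1/(1+k) = 1/1.667 ≈ 0.600.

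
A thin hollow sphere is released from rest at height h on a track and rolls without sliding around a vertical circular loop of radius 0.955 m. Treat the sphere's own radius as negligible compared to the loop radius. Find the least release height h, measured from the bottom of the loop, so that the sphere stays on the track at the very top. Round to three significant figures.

h_min ≈ 2.71 m

For this body I = (2/3)MR², i.e. k = I/(MR²) = 2/3.
At the top, contact is just lost when gravity alone supplies the centripetal force: Mg = Mv_top²/r, i.e. v_top² = gr.
With ω = v/R, the kinetic energy at speed v is ½(1+k)Mv² = (5/6)Mv².
Energy conservation from release (height h) to the top (height 2r): Mgh = Mg(2r) + (5/6)M·gr.
Thus h_min = 2r + (1+k)r/2 = r(2 + 1.667/2) = 0.955 × 2.833 ≈ 2.71 m.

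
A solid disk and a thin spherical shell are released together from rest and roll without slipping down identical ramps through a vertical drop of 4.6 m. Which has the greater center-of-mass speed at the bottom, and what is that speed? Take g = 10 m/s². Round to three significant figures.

For rolling without slipping, Mgh = ½(1+k)Mv² where k = I/(MR²), so v = √(2gh/(1+k)).
Solid disk: k = 0.5, giving v = √(2×10×4.6/1.5) = 7.832 m/s.
Thin spherical shell: k = 2/3, giving v = √(2×10×4.6/1.667) = 7.43 m/s.
The smaller k wins: the solid disk, at ≈ 7.83 m/s.

the solid disk, at v ≈ 7.83 m/s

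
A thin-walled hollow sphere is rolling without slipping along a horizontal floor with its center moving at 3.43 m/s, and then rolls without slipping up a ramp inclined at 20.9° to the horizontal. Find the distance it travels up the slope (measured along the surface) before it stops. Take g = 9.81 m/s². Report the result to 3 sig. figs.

With I = (2/3)MR², the ratio k = I/(MR²) is 2/3.
The rolling condition ω = v/R makes the rotational term ½I(v/R)² = ½kMv², so KE_total = ½(1+k)Mv² = (5/6)Mv².
Setting this equal to Mgh gives the vertical rise h = (1+k)v₀²/(2g) = 1.667×3.43²/(2×9.81) = 0.9994 m.
The distance along the slope is d = h/sinθ = 0.9994/sin20.9° ≈ 2.80 m.

d ≈ 2.80 m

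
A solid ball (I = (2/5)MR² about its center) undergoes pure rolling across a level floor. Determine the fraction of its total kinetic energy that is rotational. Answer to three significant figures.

fraction ≈ 0.286

For this body I = (2/5)MR², i.e. k = I/(MR²) = 0.4.
With ω = v/R, KE_trans = ½Mv² and KE_rot = ½Iω² = ½kMv², so KE_total = ½(1+k)Mv².
The rotational fraction is therefore k/(1+k) = 0.4/1.4 ≈ 0.286.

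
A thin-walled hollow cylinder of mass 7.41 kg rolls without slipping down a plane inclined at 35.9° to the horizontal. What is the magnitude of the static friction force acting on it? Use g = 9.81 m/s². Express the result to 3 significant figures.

For this body I = MR², i.e. k = I/(MR²) = 1.
Along the incline Mg sinθ − f = Ma, and torque about the center fR = Iα = kMR²(a/R) gives f = kMa.
Combining, a = g sinθ/(1+k) and f = kMa = kMg sinθ/(1+k).
f = 1 × 7.41 × 9.81 × sin35.9° / 2 ≈ 21.3 N.

f ≈ 21.3 N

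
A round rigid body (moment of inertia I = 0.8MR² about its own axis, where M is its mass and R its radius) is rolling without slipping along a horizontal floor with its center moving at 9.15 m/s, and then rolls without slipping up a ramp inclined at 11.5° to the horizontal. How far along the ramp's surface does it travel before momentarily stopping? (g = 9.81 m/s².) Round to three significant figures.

d ≈ 38.5 m

For this body I = 0.8MR², i.e. k = I/(MR²) = 0.8.
Pure rolling means v = ωR; then KE = ½Mv² + ½I(v/R)² = ½(1+k)Mv² = (9/10)Mv².
Setting this equal to Mgh gives the vertical rise h = (1+k)v₀²/(2g) = 1.8×9.15²/(2×9.81) = 7.681 m.
The distance along the slope is d = h/sinθ = 7.681/sin11.5° ≈ 38.5 m.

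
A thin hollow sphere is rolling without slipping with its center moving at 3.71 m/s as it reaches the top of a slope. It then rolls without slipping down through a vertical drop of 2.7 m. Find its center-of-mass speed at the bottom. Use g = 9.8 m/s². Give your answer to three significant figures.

Here I = (2/3)MR², so the shape factor k = I/(MR²) = 2/3.
The rolling condition ω = v/R makes the rotational term ½I(v/R)² = ½kMv², so KE_total = ½(1+k)Mv² = (5/6)Mv².
Conserving energy between top and bottom: (5/6)Mv² = (5/6)Mv₀² + Mgh, hence v² = v₀² + 2gh/(1+k).
v = √(3.71² + 2×9.8×2.7/1.667) = √45.52 ≈ 6.75 m/s.

v ≈ 6.75 m/s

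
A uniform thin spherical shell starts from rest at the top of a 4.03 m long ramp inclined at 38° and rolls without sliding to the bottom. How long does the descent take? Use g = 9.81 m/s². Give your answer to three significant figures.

t ≈ 1.49 s

For this body I = (2/3)MR², i.e. k = I/(MR²) = 2/3.
Newton's second law down the slope: Mg sinθ − f = Ma. The torque equation fR = Iα (with α = a/R) gives f = kMa.
Hence a = g sinθ/(1+k) = 9.81×sin38°/1.667 = 3.624 m/s².
With constant a from rest, t = √(2L/a) = √(2·4.03/3.624) ≈ 1.49 s.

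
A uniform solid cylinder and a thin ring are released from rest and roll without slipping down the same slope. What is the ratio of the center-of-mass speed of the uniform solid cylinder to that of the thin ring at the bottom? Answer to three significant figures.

v_ratio ≈ 1.15

Each satisfies Mgh = ½(1+k)Mv² with k = I/(MR²), so v ∝ 1/√(1+k).
For the uniform solid cylinder k = 0.5; for the thin ring k = 1.
v₁/v₂ = √((1+k₂)/(1+k₁)) = √(2/1.5) ≈ 1.15.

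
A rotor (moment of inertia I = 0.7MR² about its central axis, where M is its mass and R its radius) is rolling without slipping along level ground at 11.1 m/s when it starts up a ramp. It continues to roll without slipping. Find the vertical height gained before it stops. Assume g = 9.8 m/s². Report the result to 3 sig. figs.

h ≈ 10.7 m

For this body I = 0.7MR², i.e. k = I/(MR²) = 0.7.
Since it rolls without slipping, ω = v/R and KE = ½Mv² + ½Iω² = ½(1+k)Mv² = (17/20)Mv².
All of this converts to potential energy at the highest point: (17/20)Mv₀² = Mgh.
Thus h = (1+k)v₀²/(2g) = 1.7 × 11.1² / (2 × 9.8) ≈ 10.7 m.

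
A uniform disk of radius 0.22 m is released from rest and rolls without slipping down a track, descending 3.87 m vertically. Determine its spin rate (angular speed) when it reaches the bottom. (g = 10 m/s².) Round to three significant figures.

Here I = (1/2)MR², so the shape factor k = I/(MR²) = 0.5.
Pure rolling means v = ωR; then KE = ½Mv² + ½I(v/R)² = ½(1+k)Mv² = (3/4)Mv².
Energy conservation Mgh = ½(1+k)Mv² gives v = √(2gh/(1+k)) = √(2 × 10 × 3.87 / 1.5) = 7.183 m/s.
The angular speed follows from ω = v/R = 7.183/0.22 ≈ 32.7 rad/s.

ω ≈ 32.7 rad/s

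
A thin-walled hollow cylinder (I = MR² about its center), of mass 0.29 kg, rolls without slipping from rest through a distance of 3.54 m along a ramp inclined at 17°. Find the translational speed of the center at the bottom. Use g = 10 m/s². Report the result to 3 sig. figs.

The moment of inertia is MR², giving k ≡ I/(MR²) = 1.
Since it rolls without slipping, ω = v/R and KE = ½Mv² + ½Iω² = ½(1+k)Mv² = Mv².
The vertical drop is h = L sinθ = 3.54 × sin17° = 1.035 m.
Setting Mgh = Mv² gives v = √(2gh/(1+k)) = √(2·10·1.035/2) ≈ 3.22 m/s.

v ≈ 3.22 m/s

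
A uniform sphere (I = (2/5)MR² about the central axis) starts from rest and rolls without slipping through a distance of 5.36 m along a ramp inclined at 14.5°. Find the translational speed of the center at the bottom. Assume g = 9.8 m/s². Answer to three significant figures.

Here I = (2/5)MR², so the shape factor k = I/(MR²) = 0.4.
Rolling without slipping gives ω = v/R, so the total kinetic energy is ½Mv² + ½Iω² = ½(1+k)Mv² = (7/10)Mv².
The vertical drop is h = L sinθ = 5.36 × sin14.5° = 1.342 m.
Setting Mgh = (7/10)Mv² gives v = √(2gh/(1+k)) = √(2·9.8·1.342/1.4) ≈ 4.33 m/s.

v ≈ 4.33 m/s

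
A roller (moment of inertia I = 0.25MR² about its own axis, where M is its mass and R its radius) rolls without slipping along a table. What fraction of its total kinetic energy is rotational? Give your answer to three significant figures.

fraction ≈ 0.200

Here I = 0.25MR², so the shape factor k = I/(MR²) = 0.25.
Since ω = v/R, the translational part is ½Mv² and the rotational part is ½I(v/R)² = ½kMv²; the total is ½(1+k)Mv².
The rotational fraction is therefore k/(1+k) = 0.25/1.25 ≈ 0.200.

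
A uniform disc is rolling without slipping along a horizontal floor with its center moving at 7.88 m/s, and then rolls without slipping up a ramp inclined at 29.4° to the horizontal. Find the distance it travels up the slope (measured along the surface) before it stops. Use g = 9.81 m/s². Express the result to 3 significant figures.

d ≈ 9.67 m

The moment of inertia is (1/2)MR², giving k ≡ I/(MR²) = 0.5.
The rolling condition ω = v/R makes the rotational term ½I(v/R)² = ½kMv², so KE_total = ½(1+k)Mv² = (3/4)Mv².
Setting this equal to Mgh gives the vertical rise h = (1+k)v₀²/(2g) = 1.5×7.88²/(2×9.81) = 4.747 m.
The distance along the slope is d = h/sinθ = 4.747/sin29.4° ≈ 9.67 m.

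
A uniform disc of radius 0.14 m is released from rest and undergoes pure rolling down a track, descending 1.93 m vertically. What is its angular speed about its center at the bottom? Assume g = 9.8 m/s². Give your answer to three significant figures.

With I = (1/2)MR², the ratio k = I/(MR²) is 0.5.
Pure rolling means v = ωR; then KE = ½Mv² + ½I(v/R)² = ½(1+k)Mv² = (3/4)Mv².
Energy conservation Mgh = ½(1+k)Mv² gives v = √(2gh/(1+k)) = √(2 × 9.8 × 1.93 / 1.5) = 5.022 m/s.
Then ω = v/R = 5.022 / 0.14 ≈ 35.9 rad/s.

ω ≈ 35.9 rad/s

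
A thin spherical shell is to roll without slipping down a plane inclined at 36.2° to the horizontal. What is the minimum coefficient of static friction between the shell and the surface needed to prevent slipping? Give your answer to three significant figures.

The moment of inertia is (2/3)MR², giving k ≡ I/(MR²) = 2/3.
Translational: Mg sinθ − f = Ma. Rotational about the CM: fR = Iα = kMRa, so f = kMa.
These give a = g sinθ/(1+k) and the required friction f = kMg sinθ/(1+k).
With N = Mg cosθ, the no-slip condition f ≤ μN gives μ_min = f/N = k tanθ/(1+k).
μ_min = (2/3) × tan36.2° / 1.667 ≈ 0.293.

μ_min ≈ 0.293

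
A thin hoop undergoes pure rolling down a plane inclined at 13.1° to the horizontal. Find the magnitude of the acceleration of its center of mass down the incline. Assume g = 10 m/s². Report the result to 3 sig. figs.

Here I = MR², so the shape factor k = I/(MR²) = 1.
Newton's second law down the slope: Mg sinθ − f = Ma. The torque equation fR = Iα (with α = a/R) gives f = kMa.
Eliminating f: Mg sinθ = (1+k)Ma, so a = g sinθ/(1+k) = 10 × sin13.1° / 2 ≈ 1.13 m/s².

a ≈ 1.13 m/s²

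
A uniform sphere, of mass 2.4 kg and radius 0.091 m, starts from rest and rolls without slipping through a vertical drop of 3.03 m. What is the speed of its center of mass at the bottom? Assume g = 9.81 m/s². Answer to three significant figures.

v ≈ 6.52 m/s

Here I = (2/5)MR², so the shape factor k = I/(MR²) = 0.4.
Pure rolling means v = ωR; then KE = ½Mv² + ½I(v/R)² = ½(1+k)Mv² = (7/10)Mv².
Energy conservation: Mgh = (7/10)Mv², so v = √(2gh/(1+k)) = √(2 × 9.81 × 3.03 / 1.4) ≈ 6.52 m/s.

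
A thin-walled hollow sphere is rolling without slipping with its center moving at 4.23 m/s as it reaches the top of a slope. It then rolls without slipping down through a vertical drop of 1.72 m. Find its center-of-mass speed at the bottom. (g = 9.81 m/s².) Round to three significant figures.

With I = (2/3)MR², the ratio k = I/(MR²) is 2/3.
The rolling condition ω = v/R makes the rotational term ½I(v/R)² = ½kMv², so KE_total = ½(1+k)Mv² = (5/6)Mv².
Energy conservation: (5/6)Mv₀² + Mgh = (5/6)Mv², so v² = v₀² + 2gh/(1+k).
v = √(4.23² + 2×9.81×1.72/1.667) = √38.14 ≈ 6.18 m/s.

v ≈ 6.18 m/s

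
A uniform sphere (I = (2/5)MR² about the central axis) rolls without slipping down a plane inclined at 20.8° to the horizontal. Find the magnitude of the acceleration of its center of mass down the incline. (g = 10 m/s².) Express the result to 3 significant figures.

Here I = (2/5)MR², so the shape factor k = I/(MR²) = 0.4.
Newton's second law down the slope: Mg sinθ − f = Ma. The torque equation fR = Iα (with α = a/R) gives f = kMa.
Eliminating f: Mg sinθ = (1+k)Ma, so a = g sinθ/(1+k) = 10 × sin20.8° / 1.4 ≈ 2.54 m/s².

a ≈ 2.54 m/s²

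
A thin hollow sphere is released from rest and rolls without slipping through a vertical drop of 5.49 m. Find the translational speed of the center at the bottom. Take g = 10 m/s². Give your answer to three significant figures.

v ≈ 8.12 m/s

The moment of inertia is (2/3)MR², giving k ≡ I/(MR²) = 2/3.
Rolling without slipping gives ω = v/R, so the total kinetic energy is ½Mv² + ½Iω² = ½(1+k)Mv² = (5/6)Mv².
Setting Mgh = (5/6)Mv² gives v = √(2gh/(1+k)) = √(2·10·5.49/1.667) ≈ 8.12 m/s.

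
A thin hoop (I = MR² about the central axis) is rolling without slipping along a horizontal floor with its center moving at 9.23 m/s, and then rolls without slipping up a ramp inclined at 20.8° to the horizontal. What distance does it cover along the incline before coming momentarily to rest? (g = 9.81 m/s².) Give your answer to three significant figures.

Here I = MR², so the shape factor k = I/(MR²) = 1.
Pure rolling means v = ωR; then KE = ½Mv² + ½I(v/R)² = ½(1+k)Mv² = Mv².
Setting this equal to Mgh gives the vertical rise h = (1+k)v₀²/(2g) = 2×9.23²/(2×9.81) = 8.684 m.
The distance along the slope is d = h/sinθ = 8.684/sin20.8° ≈ 24.5 m.

d ≈ 24.5 m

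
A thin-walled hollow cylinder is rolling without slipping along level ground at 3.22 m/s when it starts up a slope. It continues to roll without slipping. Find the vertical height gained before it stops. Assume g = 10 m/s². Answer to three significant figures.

h ≈ 1.04 m

For this body I = MR², i.e. k = I/(MR²) = 1.
Pure rolling means v = ωR; then KE = ½Mv² + ½I(v/R)² = ½(1+k)Mv² = Mv².
All of this converts to potential energy at the highest point: Mv₀² = Mgh.
Thus h = (1+k)v₀²/(2g) = 2 × 3.22² / (2 × 10) ≈ 1.04 m.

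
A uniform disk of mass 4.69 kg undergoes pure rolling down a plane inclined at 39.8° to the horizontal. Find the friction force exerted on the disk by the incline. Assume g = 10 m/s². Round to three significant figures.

For this body I = (1/2)MR², i.e. k = I/(MR²) = 0.5.
Along the incline Mg sinθ − f = Ma, and torque about the center fR = Iα = kMR²(a/R) gives f = kMa.
Combining, a = g sinθ/(1+k) and f = kMa = kMg sinθ/(1+k).
f = 0.5 × 4.69 × 10 × sin39.8° / 1.5 ≈ 10.0 N.

f ≈ 10.0 N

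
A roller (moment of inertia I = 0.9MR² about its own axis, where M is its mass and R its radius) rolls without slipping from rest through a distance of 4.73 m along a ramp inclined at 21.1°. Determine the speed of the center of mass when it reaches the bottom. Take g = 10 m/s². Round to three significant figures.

For this body I = 0.9MR², i.e. k = I/(MR²) = 0.9.
Since it rolls without slipping, ω = v/R and KE = ½Mv² + ½Iω² = ½(1+k)Mv² = (19/20)Mv².
The vertical drop is h = L sinθ = 4.73 × sin21.1° = 1.703 m.
Setting Mgh = (19/20)Mv² gives v = √(2gh/(1+k)) = √(2·10·1.703/1.9) ≈ 4.23 m/s.

v ≈ 4.23 m/s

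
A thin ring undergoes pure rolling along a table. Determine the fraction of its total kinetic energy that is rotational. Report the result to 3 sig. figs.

fraction ≈ 0.500

For this body I = MR², i.e. k = I/(MR²) = 1.
With ω = v/R, KE_trans = ½Mv² and KE_rot = ½Iω² = ½kMv², so KE_total = ½(1+k)Mv².
The rotational fraction is therefore k/(1+k) = 1/2 ≈ 0.500.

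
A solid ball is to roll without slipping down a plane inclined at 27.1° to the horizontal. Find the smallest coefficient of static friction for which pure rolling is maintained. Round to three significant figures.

μ_min ≈ 0.146

With I = (2/5)MR², the ratio k = I/(MR²) is 0.4.
Newton's second law down the slope: Mg sinθ − f = Ma. The torque equation fR = Iα (with α = a/R) gives f = kMa.
These give a = g sinθ/(1+k) and the required friction f = kMg sinθ/(1+k).
With N = Mg cosθ, the no-slip condition f ≤ μN gives μ_min = f/N = k tanθ/(1+k).
μ_min = 0.4 × tan27.1° / 1.4 ≈ 0.146.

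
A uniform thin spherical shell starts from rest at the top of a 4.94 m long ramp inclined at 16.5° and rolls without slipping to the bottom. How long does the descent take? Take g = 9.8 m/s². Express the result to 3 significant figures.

For this body I = (2/3)MR², i.e. k = I/(MR²) = 2/3.
Newton's second law down the slope: Mg sinθ − f = Ma. The torque equation fR = Iα (with α = a/R) gives f = kMa.
Hence a = g sinθ/(1+k) = 9.8×sin16.5°/1.667 = 1.67 m/s².
Starting from rest, L = ½at², so t = √(2L/a) = √(2×4.94/1.67) ≈ 2.43 s.

t ≈ 2.43 s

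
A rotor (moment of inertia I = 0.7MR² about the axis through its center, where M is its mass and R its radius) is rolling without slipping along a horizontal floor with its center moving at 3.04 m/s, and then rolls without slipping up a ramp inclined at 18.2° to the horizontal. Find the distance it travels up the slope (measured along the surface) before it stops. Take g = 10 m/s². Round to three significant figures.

d ≈ 2.52 m

The moment of inertia is 0.7MR², giving k ≡ I/(MR²) = 0.7.
Since it rolls without slipping, ω = v/R and KE = ½Mv² + ½Iω² = ½(1+k)Mv² = (17/20)Mv².
Setting this equal to Mgh gives the vertical rise h = (1+k)v₀²/(2g) = 1.7×3.04²/(2×10) = 0.7855 m.
The distance along the slope is d = h/sinθ = 0.7855/sin18.2° ≈ 2.52 m.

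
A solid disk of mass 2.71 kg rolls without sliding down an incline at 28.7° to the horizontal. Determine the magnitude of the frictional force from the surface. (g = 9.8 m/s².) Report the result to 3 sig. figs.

The moment of inertia is (1/2)MR², giving k ≡ I/(MR²) = 0.5.
Along the incline Mg sinθ − f = Ma, and torque about the center fR = Iα = kMR²(a/R) gives f = kMa.
Combining, a = g sinθ/(1+k) and f = kMa = kMg sinθ/(1+k).
f = 0.5 × 2.71 × 9.8 × sin28.7° / 1.5 ≈ 4.25 N.

f ≈ 4.25 N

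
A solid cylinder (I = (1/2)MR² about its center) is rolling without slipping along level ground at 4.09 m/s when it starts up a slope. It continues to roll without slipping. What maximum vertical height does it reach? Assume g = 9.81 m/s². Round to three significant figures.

h ≈ 1.28 m

Here I = (1/2)MR², so the shape factor k = I/(MR²) = 0.5.
The rolling condition ω = v/R makes the rotational term ½I(v/R)² = ½kMv², so KE_total = ½(1+k)Mv² = (3/4)Mv².
At the top the kinetic energy is zero, so (3/4)Mv₀² = Mgh.
Thus h = (1+k)v₀²/(2g) = 1.5 × 4.09² / (2 × 9.81) ≈ 1.28 m.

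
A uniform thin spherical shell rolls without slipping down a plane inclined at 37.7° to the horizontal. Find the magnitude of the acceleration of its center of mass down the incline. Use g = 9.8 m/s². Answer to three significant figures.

The moment of inertia is (2/3)MR², giving k ≡ I/(MR²) = 2/3.
Newton's second law down the slope: Mg sinθ − f = Ma. The torque equation fR = Iα (with α = a/R) gives f = kMa.
Eliminating f: Mg sinθ = (1+k)Ma, so a = g sinθ/(1+k) = 9.8 × sin37.7° / 1.667 ≈ 3.60 m/s².

a ≈ 3.60 m/s²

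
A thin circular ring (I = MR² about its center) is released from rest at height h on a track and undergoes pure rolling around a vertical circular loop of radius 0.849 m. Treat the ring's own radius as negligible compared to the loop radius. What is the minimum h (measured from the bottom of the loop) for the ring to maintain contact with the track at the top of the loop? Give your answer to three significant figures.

h_min ≈ 2.55 m

With I = MR², the ratio k = I/(MR²) is 1.
At the top, contact is just lost when gravity alone supplies the centripetal force: Mg = Mv_top²/r, i.e. v_top² = gr.
With ω = v/R, the kinetic energy at speed v is ½(1+k)Mv² = Mv².
Energy conservation from release (height h) to the top (height 2r): Mgh = Mg(2r) + M·gr.
Thus h_min = 2r + (1+k)r/2 = r(2 + 2/2) = 0.849 × 3 ≈ 2.55 m.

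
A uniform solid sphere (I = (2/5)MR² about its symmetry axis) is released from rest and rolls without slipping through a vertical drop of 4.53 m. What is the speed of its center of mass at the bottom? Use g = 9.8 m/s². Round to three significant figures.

The moment of inertia is (2/5)MR², giving k ≡ I/(MR²) = 0.4.
Since it rolls without slipping, ω = v/R and KE = ½Mv² + ½Iω² = ½(1+k)Mv² = (7/10)Mv².
Energy conservation: Mgh = (7/10)Mv², so v = √(2gh/(1+k)) = √(2 × 9.8 × 4.53 / 1.4) ≈ 7.96 m/s.

v ≈ 7.96 m/s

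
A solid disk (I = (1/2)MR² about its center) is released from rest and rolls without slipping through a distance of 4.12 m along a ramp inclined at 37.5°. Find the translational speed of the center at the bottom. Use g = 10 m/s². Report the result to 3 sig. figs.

v ≈ 5.78 m/s

With I = (1/2)MR², the ratio k = I/(MR²) is 0.5.
Pure rolling means v = ωR; then KE = ½Mv² + ½I(v/R)² = ½(1+k)Mv² = (3/4)Mv².
The vertical drop is h = L sinθ = 4.12 × sin37.5° = 2.508 m.
Setting Mgh = (3/4)Mv² gives v = √(2gh/(1+k)) = √(2·10·2.508/1.5) ≈ 5.78 m/s.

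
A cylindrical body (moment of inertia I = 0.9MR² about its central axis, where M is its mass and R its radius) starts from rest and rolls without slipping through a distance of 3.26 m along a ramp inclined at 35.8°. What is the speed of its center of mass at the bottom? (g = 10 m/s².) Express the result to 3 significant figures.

The moment of inertia is 0.9MR², giving k ≡ I/(MR²) = 0.9.
The rolling condition ω = v/R makes the rotational term ½I(v/R)² = ½kMv², so KE_total = ½(1+k)Mv² = (19/20)Mv².
The vertical drop is h = L sinθ = 3.26 × sin35.8° = 1.907 m.
Energy conservation: Mgh = (19/20)Mv², so v = √(2gh/(1+k)) = √(2 × 10 × 1.907 / 1.9) ≈ 4.48 m/s.

v ≈ 4.48 m/s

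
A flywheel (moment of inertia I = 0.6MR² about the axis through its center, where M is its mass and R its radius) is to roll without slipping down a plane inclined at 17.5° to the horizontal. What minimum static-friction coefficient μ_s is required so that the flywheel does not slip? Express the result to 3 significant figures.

The moment of inertia is 0.6MR², giving k ≡ I/(MR²) = 0.6.
Along the incline Mg sinθ − f = Ma, and torque about the center fR = Iα = kMR²(a/R) gives f = kMa.
These give a = g sinθ/(1+k) and the required friction f = kMg sinθ/(1+k).
With N = Mg cosθ, the no-slip condition f ≤ μN gives μ_min = f/N = k tanθ/(1+k).
μ_min = 0.6 × tan17.5° / 1.6 ≈ 0.118.

μ_min ≈ 0.118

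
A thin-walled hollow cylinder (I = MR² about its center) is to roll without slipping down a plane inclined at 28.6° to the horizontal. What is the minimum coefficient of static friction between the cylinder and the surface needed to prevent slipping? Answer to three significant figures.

With I = MR², the ratio k = I/(MR²) is 1.
Translational: Mg sinθ − f = Ma. Rotational about the CM: fR = Iα = kMRa, so f = kMa.
These give a = g sinθ/(1+k) and the required friction f = kMg sinθ/(1+k).
The normal force is N = Mg cosθ, so μ_min = f/N = k tanθ/(1+k).
μ_min = 1 × tan28.6° / 2 ≈ 0.273.

μ_min ≈ 0.273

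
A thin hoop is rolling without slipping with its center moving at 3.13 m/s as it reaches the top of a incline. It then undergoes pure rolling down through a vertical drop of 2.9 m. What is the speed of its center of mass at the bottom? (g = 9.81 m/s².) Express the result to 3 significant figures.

v ≈ 6.18 m/s

Here I = MR², so the shape factor k = I/(MR²) = 1.
Rolling without slipping gives ω = v/R, so the total kinetic energy is ½Mv² + ½Iω² = ½(1+k)Mv² = Mv².
Conserving energy between top and bottom: Mv² = Mv₀² + Mgh, hence v² = v₀² + 2gh/(1+k).
v = √(3.13² + 2×9.81×2.9/2) = √38.25 ≈ 6.18 m/s.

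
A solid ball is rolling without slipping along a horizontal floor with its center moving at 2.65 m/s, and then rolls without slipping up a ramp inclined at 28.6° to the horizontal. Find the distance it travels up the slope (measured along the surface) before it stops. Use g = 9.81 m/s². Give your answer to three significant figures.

Here I = (2/5)MR², so the shape factor k = I/(MR²) = 0.4.
The rolling condition ω = v/R makes the rotational term ½I(v/R)² = ½kMv², so KE_total = ½(1+k)Mv² = (7/10)Mv².
Setting this equal to Mgh gives the vertical rise h = (1+k)v₀²/(2g) = 1.4×2.65²/(2×9.81) = 0.5011 m.
Along the incline, d = h/sinθ = 0.5011/sin28.6° ≈ 1.05 m.

d ≈ 1.05 m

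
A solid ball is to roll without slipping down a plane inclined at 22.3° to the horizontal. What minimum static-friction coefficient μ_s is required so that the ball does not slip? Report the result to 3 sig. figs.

For this body I = (2/5)MR², i.e. k = I/(MR²) = 0.4.
Newton's second law down the slope: Mg sinθ − f = Ma. The torque equation fR = Iα (with α = a/R) gives f = kMa.
These give a = g sinθ/(1+k) and the required friction f = kMg sinθ/(1+k).
With N = Mg cosθ, the no-slip condition f ≤ μN gives μ_min = f/N = k tanθ/(1+k).
μ_min = 0.4 × tan22.3° / 1.4 ≈ 0.117.

μ_min ≈ 0.117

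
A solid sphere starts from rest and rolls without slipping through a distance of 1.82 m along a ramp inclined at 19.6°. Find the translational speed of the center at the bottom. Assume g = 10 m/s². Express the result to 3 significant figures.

v ≈ 2.95 m/s

For this body I = (2/5)MR², i.e. k = I/(MR²) = 0.4.
Since it rolls without slipping, ω = v/R and KE = ½Mv² + ½Iω² = ½(1+k)Mv² = (7/10)Mv².
The vertical drop is h = L sinθ = 1.82 × sin19.6° = 0.6105 m.
Setting Mgh = (7/10)Mv² gives v = √(2gh/(1+k)) = √(2·10·0.6105/1.4) ≈ 2.95 m/s.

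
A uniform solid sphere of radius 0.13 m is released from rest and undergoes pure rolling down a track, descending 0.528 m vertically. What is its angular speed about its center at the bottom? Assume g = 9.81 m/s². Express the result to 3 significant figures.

Here I = (2/5)MR², so the shape factor k = I/(MR²) = 0.4.
The rolling condition ω = v/R makes the rotational term ½I(v/R)² = ½kMv², so KE_total = ½(1+k)Mv² = (7/10)Mv².
Energy conservation Mgh = ½(1+k)Mv² gives v = √(2gh/(1+k)) = √(2 × 9.81 × 0.528 / 1.4) = 2.72 m/s.
The angular speed follows from ω = v/R = 2.72/0.13 ≈ 20.9 rad/s.

ω ≈ 20.9 rad/s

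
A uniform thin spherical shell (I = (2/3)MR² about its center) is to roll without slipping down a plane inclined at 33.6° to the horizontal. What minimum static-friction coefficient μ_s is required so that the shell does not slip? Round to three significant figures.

μ_min ≈ 0.266

With I = (2/3)MR², the ratio k = I/(MR²) is 2/3.
Newton's second law down the slope: Mg sinθ − f = Ma. The torque equation fR = Iα (with α = a/R) gives f = kMa.
These give a = g sinθ/(1+k) and the required friction f = kMg sinθ/(1+k).
The normal force is N = Mg cosθ, so μ_min = f/N = k tanθ/(1+k).
μ_min = (2/3) × tan33.6° / 1.667 ≈ 0.266.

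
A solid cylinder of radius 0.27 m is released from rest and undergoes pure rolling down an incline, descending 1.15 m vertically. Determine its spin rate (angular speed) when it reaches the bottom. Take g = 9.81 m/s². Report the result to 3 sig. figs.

Here I = (1/2)MR², so the shape factor k = I/(MR²) = 0.5.
Rolling without slipping gives ω = v/R, so the total kinetic energy is ½Mv² + ½Iω² = ½(1+k)Mv² = (3/4)Mv².
Energy conservation Mgh = ½(1+k)Mv² gives v = √(2gh/(1+k)) = √(2 × 9.81 × 1.15 / 1.5) = 3.878 m/s.
Then ω = v/R = 3.878 / 0.27 ≈ 14.4 rad/s.

ω ≈ 14.4 rad/s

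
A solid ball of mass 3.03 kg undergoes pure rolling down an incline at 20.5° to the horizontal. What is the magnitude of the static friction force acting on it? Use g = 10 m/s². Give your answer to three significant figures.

The moment of inertia is (2/5)MR², giving k ≡ I/(MR²) = 0.4.
Translational: Mg sinθ − f = Ma. Rotational about the CM: fR = Iα = kMRa, so f = kMa.
Combining, a = g sinθ/(1+k) and f = kMa = kMg sinθ/(1+k).
f = 0.4 × 3.03 × 10 × sin20.5° / 1.4 ≈ 3.03 N.

f ≈ 3.03 N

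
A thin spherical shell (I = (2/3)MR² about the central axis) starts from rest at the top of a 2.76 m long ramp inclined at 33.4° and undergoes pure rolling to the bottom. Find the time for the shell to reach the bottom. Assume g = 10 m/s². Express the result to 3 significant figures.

t ≈ 1.29 s

With I = (2/3)MR², the ratio k = I/(MR²) is 2/3.
Along the incline Mg sinθ − f = Ma, and torque about the center fR = Iα = kMR²(a/R) gives f = kMa.
Hence a = g sinθ/(1+k) = 10×sin33.4°/1.667 = 3.303 m/s².
Starting from rest, L = ½at², so t = √(2L/a) = √(2×2.76/3.303) ≈ 1.29 s.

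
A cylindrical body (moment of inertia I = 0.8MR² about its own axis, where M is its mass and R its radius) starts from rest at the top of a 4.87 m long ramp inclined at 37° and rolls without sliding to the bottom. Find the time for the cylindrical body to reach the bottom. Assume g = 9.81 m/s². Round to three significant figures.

Here I = 0.8MR², so the shape factor k = I/(MR²) = 0.8.
Along the incline Mg sinθ − f = Ma, and torque about the center fR = Iα = kMR²(a/R) gives f = kMa.
Hence a = g sinθ/(1+k) = 9.81×sin37°/1.8 = 3.28 m/s².
With constant a from rest, t = √(2L/a) = √(2·4.87/3.28) ≈ 1.72 s.

t ≈ 1.72 s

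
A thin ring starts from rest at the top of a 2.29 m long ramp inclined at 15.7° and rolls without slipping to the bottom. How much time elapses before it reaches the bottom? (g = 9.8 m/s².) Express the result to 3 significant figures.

t ≈ 1.86 s

For this body I = MR², i.e. k = I/(MR²) = 1.
Translational: Mg sinθ − f = Ma. Rotational about the CM: fR = Iα = kMRa, so f = kMa.
Hence a = g sinθ/(1+k) = 9.8×sin15.7°/2 = 1.326 m/s².
With constant a from rest, t = √(2L/a) = √(2·2.29/1.326) ≈ 1.86 s.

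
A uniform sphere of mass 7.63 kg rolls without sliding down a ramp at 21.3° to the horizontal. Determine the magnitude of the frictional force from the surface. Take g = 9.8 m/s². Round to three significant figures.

With I = (2/5)MR², the ratio k = I/(MR²) is 0.4.
Translational: Mg sinθ − f = Ma. Rotational about the CM: fR = Iα = kMRa, so f = kMa.
Combining, a = g sinθ/(1+k) and f = kMa = kMg sinθ/(1+k).
f = 0.4 × 7.63 × 9.8 × sin21.3° / 1.4 ≈ 7.76 N.

f ≈ 7.76 N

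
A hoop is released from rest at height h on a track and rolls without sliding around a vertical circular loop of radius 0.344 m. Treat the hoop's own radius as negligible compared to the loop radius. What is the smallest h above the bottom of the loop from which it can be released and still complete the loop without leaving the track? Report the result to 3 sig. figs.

For this body I = MR², i.e. k = I/(MR²) = 1.
At the top of the loop, the minimum-contact condition is Mg = Mv_top²/r, so v_top² = gr.
With ω = v/R, the kinetic energy at speed v is ½(1+k)Mv² = Mv².
Energy conservation from release (height h) to the top (height 2r): Mgh = Mg(2r) + M·gr.
Thus h_min = 2r + (1+k)r/2 = r(2 + 2/2) = 0.344 × 3 ≈ 1.03 m.

h_min ≈ 1.03 m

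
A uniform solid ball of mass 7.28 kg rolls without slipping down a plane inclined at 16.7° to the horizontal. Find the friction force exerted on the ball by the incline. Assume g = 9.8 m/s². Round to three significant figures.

With I = (2/5)MR², the ratio k = I/(MR²) is 0.4.
Newton's second law down the slope: Mg sinθ − f = Ma. The torque equation fR = Iα (with α = a/R) gives f = kMa.
Combining, a = g sinθ/(1+k) and f = kMa = kMg sinθ/(1+k).
f = 0.4 × 7.28 × 9.8 × sin16.7° / 1.4 ≈ 5.86 N.

f ≈ 5.86 N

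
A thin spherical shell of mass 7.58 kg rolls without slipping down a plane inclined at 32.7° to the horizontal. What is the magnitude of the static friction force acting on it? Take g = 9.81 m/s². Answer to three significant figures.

f ≈ 16.1 N

Here I = (2/3)MR², so the shape factor k = I/(MR²) = 2/3.
Along the incline Mg sinθ − f = Ma, and torque about the center fR = Iα = kMR²(a/R) gives f = kMa.
Combining, a = g sinθ/(1+k) and f = kMa = kMg sinθ/(1+k).
f = (2/3) × 7.58 × 9.81 × sin32.7° / 1.667 ≈ 16.1 N.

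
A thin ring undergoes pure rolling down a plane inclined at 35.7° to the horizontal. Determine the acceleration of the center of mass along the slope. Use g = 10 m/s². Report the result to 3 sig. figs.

For this body I = MR², i.e. k = I/(MR²) = 1.
Translational: Mg sinθ − f = Ma. Rotational about the CM: fR = Iα = kMRa, so f = kMa.
Eliminating f: Mg sinθ = (1+k)Ma, so a = g sinθ/(1+k) = 10 × sin35.7° / 2 ≈ 2.92 m/s².

a ≈ 2.92 m/s²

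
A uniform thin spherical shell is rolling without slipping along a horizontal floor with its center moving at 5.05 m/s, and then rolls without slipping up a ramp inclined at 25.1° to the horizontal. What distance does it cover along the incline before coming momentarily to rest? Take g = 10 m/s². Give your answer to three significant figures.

With I = (2/3)MR², the ratio k = I/(MR²) is 2/3.
The rolling condition ω = v/R makes the rotational term ½I(v/R)² = ½kMv², so KE_total = ½(1+k)Mv² = (5/6)Mv².
Setting this equal to Mgh gives the vertical rise h = (1+k)v₀²/(2g) = 1.667×5.05²/(2×10) = 2.125 m.
The distance along the slope is d = h/sinθ = 2.125/sin25.1° ≈ 5.01 m.

d ≈ 5.01 m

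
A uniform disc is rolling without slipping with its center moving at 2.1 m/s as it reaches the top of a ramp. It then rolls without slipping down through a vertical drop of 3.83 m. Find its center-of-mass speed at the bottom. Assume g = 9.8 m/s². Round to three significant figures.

v ≈ 7.38 m/s

For this body I = (1/2)MR², i.e. k = I/(MR²) = 0.5.
Since it rolls without slipping, ω = v/R and KE = ½Mv² + ½Iω² = ½(1+k)Mv² = (3/4)Mv².
Energy conservation: (3/4)Mv₀² + Mgh = (3/4)Mv², so v² = v₀² + 2gh/(1+k).
v = √(2.1² + 2×9.8×3.83/1.5) = √54.46 ≈ 7.38 m/s.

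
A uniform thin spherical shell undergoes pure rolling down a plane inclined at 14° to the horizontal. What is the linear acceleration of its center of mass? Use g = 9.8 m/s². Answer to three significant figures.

Here I = (2/3)MR², so the shape factor k = I/(MR²) = 2/3.
Along the incline Mg sinθ − f = Ma, and torque about the center fR = Iα = kMR²(a/R) gives f = kMa.
Eliminating f: Mg sinθ = (1+k)Ma, so a = g sinθ/(1+k) = 9.8 × sin14° / 1.667 ≈ 1.42 m/s².

a ≈ 1.42 m/s²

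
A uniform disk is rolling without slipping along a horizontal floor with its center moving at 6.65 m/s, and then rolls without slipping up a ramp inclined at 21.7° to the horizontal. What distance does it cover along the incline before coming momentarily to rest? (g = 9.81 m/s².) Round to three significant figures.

Here I = (1/2)MR², so the shape factor k = I/(MR²) = 0.5.
Rolling without slipping gives ω = v/R, so the total kinetic energy is ½Mv² + ½Iω² = ½(1+k)Mv² = (3/4)Mv².
Setting this equal to Mgh gives the vertical rise h = (1+k)v₀²/(2g) = 1.5×6.65²/(2×9.81) = 3.381 m.
The distance along the slope is d = h/sinθ = 3.381/sin21.7° ≈ 9.14 m.

d ≈ 9.14 m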